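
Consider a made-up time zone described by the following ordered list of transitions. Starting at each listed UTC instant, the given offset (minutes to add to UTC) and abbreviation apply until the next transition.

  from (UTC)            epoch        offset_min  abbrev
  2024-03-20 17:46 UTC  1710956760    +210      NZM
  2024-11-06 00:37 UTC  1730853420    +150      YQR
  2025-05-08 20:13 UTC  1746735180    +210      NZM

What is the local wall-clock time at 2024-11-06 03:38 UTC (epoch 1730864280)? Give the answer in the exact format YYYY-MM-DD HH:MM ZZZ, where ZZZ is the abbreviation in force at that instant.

Query: 2024-11-06 03:38 UTC
Rule 2/3 (YQR, +02:30): 2024-11-06 00:37 UTC ≤ query < 2025-05-08 20:13 UTC
3·60 + 38 + 150 = 368 min
368 = 0·1440 + 368; 368 = 6·60 + 8 → 06:08, same day
→ 2024-11-06 06:08 YQR

2024-11-06 06:08 YQR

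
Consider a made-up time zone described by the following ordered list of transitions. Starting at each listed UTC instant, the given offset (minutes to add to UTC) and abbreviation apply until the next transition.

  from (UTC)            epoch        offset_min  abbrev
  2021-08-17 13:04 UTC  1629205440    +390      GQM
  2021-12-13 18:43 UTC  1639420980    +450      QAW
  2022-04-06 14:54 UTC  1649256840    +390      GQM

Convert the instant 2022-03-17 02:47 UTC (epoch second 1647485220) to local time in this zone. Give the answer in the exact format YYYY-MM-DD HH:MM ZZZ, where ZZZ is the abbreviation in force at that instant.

2022-03-17 10:17 QAW

Query: 2022-03-17 02:47 UTC
Rule 2/3 (QAW, +07:30): 2021-12-13 18:43 UTC ≤ query < 2022-04-06 14:54 UTC
2·60 + 47 + 450 = 617 min
617 = 0·1440 + 617; 617 = 10·60 + 17 → 10:17, same day
→ 2022-03-17 10:17 QAW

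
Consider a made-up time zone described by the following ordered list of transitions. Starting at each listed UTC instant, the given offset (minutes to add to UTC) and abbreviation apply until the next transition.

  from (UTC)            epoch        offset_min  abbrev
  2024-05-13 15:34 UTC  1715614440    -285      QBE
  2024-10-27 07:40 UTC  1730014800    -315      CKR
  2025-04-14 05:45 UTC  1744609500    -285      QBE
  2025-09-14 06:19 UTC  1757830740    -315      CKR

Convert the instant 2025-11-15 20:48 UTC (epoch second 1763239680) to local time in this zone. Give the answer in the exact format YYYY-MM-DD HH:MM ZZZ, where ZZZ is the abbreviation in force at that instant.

2025-11-15 15:33 CKR

Query: 2025-11-15 20:48 UTC
Rule 4/4 (CKR, -05:15): 2025-09-14 06:19 UTC ≤ query < +∞
20·60 + 48 - 315 = 933 min
933 = 0·1440 + 933; 933 = 15·60 + 33 → 15:33, same day
→ 2025-11-15 15:33 CKR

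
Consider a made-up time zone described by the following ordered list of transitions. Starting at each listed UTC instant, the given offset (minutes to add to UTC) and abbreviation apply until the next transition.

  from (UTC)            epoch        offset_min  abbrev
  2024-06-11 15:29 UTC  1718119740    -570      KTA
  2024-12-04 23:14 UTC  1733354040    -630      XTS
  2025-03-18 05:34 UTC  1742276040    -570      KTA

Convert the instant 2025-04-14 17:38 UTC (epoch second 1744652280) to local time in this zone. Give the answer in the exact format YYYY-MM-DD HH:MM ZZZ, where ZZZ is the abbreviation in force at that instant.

2025-04-14 08:08 KTA

Query: 2025-04-14 17:38 UTC
Rule 3/3 (KTA, -09:30): 2025-03-18 05:34 UTC ≤ query < +∞
17·60 + 38 - 570 = 488 min
488 = 0·1440 + 488; 488 = 8·60 + 8 → 08:08, same day
→ 2025-04-14 08:08 KTA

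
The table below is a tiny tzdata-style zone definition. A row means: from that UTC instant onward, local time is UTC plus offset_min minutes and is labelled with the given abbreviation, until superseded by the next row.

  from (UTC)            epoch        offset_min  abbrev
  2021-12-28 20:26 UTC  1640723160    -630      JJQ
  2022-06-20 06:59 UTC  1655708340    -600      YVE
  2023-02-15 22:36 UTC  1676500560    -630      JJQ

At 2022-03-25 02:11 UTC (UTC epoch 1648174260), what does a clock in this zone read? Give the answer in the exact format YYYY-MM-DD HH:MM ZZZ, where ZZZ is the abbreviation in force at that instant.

Query: 2022-03-25 02:11 UTC
Rule 1/3 (JJQ, -10:30): 2021-12-28 20:26 UTC ≤ query < 2022-06-20 06:59 UTC
2·60 + 11 - 630 = -499 min
-499 = -1·1440 + 941; 941 = 15·60 + 41 → 15:41, 2022-03-25 - 1 day = 2022-03-24
→ 2022-03-24 15:41 JJQ

2022-03-24 15:41 JJQ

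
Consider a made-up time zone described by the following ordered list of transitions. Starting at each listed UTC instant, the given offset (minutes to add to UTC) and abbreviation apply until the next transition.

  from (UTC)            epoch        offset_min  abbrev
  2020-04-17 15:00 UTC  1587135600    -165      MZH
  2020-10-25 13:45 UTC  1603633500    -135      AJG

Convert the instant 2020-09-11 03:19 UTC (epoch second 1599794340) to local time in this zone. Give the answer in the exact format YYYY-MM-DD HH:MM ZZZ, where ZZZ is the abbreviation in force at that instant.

2020-09-11 00:34 MZH

Query: 2020-09-11 03:19 UTC
Rule 1/2 (MZH, -02:45): 2020-04-17 15:00 UTC ≤ query < 2020-10-25 13:45 UTC
3·60 + 19 - 165 = 34 min
34 = 0·1440 + 34; 34 = 0·60 + 34 → 00:34, same day
→ 2020-09-11 00:34 MZH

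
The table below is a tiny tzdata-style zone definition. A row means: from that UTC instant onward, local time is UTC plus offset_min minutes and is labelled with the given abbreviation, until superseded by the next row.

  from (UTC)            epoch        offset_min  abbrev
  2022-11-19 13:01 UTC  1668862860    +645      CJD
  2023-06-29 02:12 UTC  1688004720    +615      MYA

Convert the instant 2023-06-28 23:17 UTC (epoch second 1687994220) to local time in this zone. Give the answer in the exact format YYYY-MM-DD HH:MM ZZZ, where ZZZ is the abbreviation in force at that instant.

Query: 2023-06-28 23:17 UTC
Rule 1/2 (CJD, +10:45): 2022-11-19 13:01 UTC ≤ query < 2023-06-29 02:12 UTC
23·60 + 17 + 645 = 2042 min
2042 = 1·1440 + 602; 602 = 10·60 + 2 → 10:02, 2023-06-28 + 1 day = 2023-06-29
→ 2023-06-29 10:02 CJD

2023-06-29 10:02 CJD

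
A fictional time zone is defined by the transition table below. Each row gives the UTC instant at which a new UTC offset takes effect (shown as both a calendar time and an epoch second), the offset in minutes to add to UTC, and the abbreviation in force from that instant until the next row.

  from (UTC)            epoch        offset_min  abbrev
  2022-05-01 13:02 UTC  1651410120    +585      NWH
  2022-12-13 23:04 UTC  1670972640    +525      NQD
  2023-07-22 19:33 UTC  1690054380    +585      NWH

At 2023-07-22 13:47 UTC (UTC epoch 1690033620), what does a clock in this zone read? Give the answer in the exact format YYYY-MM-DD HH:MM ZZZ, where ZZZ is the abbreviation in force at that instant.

2023-07-22 22:32 NQD

Query: 2023-07-22 13:47 UTC
Rule 2/3 (NQD, +08:45): 2022-12-13 23:04 UTC ≤ query < 2023-07-22 19:33 UTC
13·60 + 47 + 525 = 1352 min
1352 = 0·1440 + 1352; 1352 = 22·60 + 32 → 22:32, same day
→ 2023-07-22 22:32 NQD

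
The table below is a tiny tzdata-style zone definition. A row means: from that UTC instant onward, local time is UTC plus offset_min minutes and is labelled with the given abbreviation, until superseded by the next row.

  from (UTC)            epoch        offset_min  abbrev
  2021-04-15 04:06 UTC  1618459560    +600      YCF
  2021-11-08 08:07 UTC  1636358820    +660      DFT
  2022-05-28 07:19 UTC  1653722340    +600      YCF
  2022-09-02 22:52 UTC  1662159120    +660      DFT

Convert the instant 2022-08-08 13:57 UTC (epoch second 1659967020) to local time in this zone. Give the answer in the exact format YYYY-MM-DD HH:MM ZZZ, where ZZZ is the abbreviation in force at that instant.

Query: 2022-08-08 13:57 UTC
Rule 3/4 (YCF, +10:00): 2022-05-28 07:19 UTC ≤ query < 2022-09-02 22:52 UTC
13·60 + 57 + 600 = 1437 min
1437 = 0·1440 + 1437; 1437 = 23·60 + 57 → 23:57, same day
→ 2022-08-08 23:57 YCF

2022-08-08 23:57 YCF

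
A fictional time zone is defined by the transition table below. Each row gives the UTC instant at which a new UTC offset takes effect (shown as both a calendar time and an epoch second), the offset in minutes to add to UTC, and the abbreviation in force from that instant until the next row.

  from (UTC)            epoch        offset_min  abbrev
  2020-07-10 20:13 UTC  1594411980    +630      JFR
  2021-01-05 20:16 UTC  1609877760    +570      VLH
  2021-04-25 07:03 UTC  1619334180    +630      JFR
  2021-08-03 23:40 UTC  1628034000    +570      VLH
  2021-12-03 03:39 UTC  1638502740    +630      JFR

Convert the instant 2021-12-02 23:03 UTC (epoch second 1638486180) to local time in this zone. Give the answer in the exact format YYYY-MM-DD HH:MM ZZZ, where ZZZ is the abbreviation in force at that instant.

Query: 2021-12-02 23:03 UTC
Rule 4/5 (VLH, +09:30): 2021-08-03 23:40 UTC ≤ query < 2021-12-03 03:39 UTC
23·60 + 3 + 570 = 1953 min
1953 = 1·1440 + 513; 513 = 8·60 + 33 → 08:33, 2021-12-02 + 1 day = 2021-12-03
→ 2021-12-03 08:33 VLH

2021-12-03 08:33 VLH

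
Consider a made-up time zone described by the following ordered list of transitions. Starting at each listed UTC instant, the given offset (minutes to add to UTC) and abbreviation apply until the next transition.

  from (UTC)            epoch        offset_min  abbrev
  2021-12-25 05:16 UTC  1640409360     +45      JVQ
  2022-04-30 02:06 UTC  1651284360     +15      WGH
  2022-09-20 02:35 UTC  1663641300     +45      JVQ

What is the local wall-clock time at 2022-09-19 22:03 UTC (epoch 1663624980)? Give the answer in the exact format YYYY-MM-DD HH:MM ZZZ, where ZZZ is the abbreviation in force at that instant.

Query: 2022-09-19 22:03 UTC
Rule 2/3 (WGH, +00:15): 2022-04-30 02:06 UTC ≤ query < 2022-09-20 02:35 UTC
22·60 + 3 + 15 = 1338 min
1338 = 0·1440 + 1338; 1338 = 22·60 + 18 → 22:18, same day
→ 2022-09-19 22:18 WGH

2022-09-19 22:18 WGH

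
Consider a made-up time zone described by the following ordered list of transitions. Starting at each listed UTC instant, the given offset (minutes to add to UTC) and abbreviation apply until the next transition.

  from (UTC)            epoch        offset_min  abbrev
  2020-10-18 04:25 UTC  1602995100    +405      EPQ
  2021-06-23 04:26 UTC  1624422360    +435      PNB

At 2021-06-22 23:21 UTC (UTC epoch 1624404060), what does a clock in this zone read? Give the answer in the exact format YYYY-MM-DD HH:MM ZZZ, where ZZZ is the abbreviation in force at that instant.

Query: 2021-06-22 23:21 UTC
Rule 1/2 (EPQ, +06:45): 2020-10-18 04:25 UTC ≤ query < 2021-06-23 04:26 UTC
23·60 + 21 + 405 = 1806 min
1806 = 1·1440 + 366; 366 = 6·60 + 6 → 06:06, 2021-06-22 + 1 day = 2021-06-23
→ 2021-06-23 06:06 EPQ

2021-06-23 06:06 EPQ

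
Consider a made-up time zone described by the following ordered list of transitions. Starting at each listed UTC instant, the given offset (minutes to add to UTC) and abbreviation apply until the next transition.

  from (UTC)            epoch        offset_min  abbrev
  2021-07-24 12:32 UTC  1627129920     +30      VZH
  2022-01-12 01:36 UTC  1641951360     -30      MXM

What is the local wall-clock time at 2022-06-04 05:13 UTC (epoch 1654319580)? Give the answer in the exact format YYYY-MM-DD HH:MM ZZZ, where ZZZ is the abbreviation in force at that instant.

2022-06-04 04:43 MXM

Query: 2022-06-04 05:13 UTC
Rule 2/2 (MXM, -00:30): 2022-01-12 01:36 UTC ≤ query < +∞
5·60 + 13 - 30 = 283 min
283 = 0·1440 + 283; 283 = 4·60 + 43 → 04:43, same day
→ 2022-06-04 04:43 MXM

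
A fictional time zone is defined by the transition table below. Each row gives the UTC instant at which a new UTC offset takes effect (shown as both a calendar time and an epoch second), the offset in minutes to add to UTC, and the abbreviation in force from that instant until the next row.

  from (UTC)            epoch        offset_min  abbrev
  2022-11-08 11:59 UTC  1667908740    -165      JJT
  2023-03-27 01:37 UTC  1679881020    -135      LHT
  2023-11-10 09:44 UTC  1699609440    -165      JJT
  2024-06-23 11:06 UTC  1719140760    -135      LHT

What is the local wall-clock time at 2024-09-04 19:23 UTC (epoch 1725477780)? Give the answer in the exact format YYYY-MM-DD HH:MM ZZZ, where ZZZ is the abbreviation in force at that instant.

Query: 2024-09-04 19:23 UTC
Rule 4/4 (LHT, -02:15): 2024-06-23 11:06 UTC ≤ query < +∞
19·60 + 23 - 135 = 1028 min
1028 = 0·1440 + 1028; 1028 = 17·60 + 8 → 17:08, same day
→ 2024-09-04 17:08 LHT

2024-09-04 17:08 LHT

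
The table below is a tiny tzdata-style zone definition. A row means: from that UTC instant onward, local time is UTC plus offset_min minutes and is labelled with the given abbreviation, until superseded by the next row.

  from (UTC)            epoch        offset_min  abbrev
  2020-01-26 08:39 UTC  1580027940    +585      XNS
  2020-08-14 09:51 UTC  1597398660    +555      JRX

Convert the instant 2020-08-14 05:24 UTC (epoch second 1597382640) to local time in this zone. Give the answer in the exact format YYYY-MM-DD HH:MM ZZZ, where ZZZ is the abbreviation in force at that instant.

Query: 2020-08-14 05:24 UTC
Rule 1/2 (XNS, +09:45): 2020-01-26 08:39 UTC ≤ query < 2020-08-14 09:51 UTC
5·60 + 24 + 585 = 909 min
909 = 0·1440 + 909; 909 = 15·60 + 9 → 15:09, same day
→ 2020-08-14 15:09 XNS

2020-08-14 15:09 XNS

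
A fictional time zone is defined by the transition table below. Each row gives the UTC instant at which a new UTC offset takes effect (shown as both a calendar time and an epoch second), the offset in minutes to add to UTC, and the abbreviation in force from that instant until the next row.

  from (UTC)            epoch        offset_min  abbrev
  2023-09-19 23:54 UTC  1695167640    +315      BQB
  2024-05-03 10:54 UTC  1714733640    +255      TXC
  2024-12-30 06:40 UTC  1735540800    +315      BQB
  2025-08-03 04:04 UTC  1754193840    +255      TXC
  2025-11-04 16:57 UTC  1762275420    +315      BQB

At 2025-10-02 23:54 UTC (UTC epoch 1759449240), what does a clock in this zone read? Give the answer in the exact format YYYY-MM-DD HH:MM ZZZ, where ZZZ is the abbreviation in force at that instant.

Query: 2025-10-02 23:54 UTC
Rule 4/5 (TXC, +04:15): 2025-08-03 04:04 UTC ≤ query < 2025-11-04 16:57 UTC
23·60 + 54 + 255 = 1689 min
1689 = 1·1440 + 249; 249 = 4·60 + 9 → 04:09, 2025-10-02 + 1 day = 2025-10-03
→ 2025-10-03 04:09 TXC

2025-10-03 04:09 TXC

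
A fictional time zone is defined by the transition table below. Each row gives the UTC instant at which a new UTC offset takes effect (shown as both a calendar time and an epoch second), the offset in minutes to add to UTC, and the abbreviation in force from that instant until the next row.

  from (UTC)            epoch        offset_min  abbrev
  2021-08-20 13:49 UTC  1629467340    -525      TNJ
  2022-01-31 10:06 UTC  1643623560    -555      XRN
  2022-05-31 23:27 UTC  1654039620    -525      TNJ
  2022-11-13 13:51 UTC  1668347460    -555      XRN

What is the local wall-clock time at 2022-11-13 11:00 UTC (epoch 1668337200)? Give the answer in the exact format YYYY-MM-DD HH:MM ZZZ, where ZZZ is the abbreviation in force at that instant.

Query: 2022-11-13 11:00 UTC
Rule 3/4 (TNJ, -08:45): 2022-05-31 23:27 UTC ≤ query < 2022-11-13 13:51 UTC
11·60 + 0 - 525 = 135 min
135 = 0·1440 + 135; 135 = 2·60 + 15 → 02:15, same day
→ 2022-11-13 02:15 TNJ

2022-11-13 02:15 TNJ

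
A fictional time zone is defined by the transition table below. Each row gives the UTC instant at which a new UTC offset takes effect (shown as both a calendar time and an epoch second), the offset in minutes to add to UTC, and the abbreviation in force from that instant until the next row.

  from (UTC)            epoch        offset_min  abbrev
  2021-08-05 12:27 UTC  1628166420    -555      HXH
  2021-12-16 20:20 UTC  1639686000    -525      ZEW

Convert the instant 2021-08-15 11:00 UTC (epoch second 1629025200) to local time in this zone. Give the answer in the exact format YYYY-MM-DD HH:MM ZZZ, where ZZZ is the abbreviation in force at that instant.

2021-08-15 01:45 HXH

Query: 2021-08-15 11:00 UTC
Rule 1/2 (HXH, -09:15): 2021-08-05 12:27 UTC ≤ query < 2021-12-16 20:20 UTC
11·60 + 0 - 555 = 105 min
105 = 0·1440 + 105; 105 = 1·60 + 45 → 01:45, same day
→ 2021-08-15 01:45 HXH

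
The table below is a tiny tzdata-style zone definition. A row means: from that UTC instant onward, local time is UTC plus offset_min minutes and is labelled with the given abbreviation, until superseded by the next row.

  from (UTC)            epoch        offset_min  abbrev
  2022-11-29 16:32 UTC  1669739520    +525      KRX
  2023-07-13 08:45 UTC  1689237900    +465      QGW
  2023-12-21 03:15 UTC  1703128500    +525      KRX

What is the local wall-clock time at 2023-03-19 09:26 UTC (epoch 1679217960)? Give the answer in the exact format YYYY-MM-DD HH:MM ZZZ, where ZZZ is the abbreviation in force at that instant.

2023-03-19 18:11 KRX

Query: 2023-03-19 09:26 UTC
Rule 1/3 (KRX, +08:45): 2022-11-29 16:32 UTC ≤ query < 2023-07-13 08:45 UTC
9·60 + 26 + 525 = 1091 min
1091 = 0·1440 + 1091; 1091 = 18·60 + 11 → 18:11, same day
→ 2023-03-19 18:11 KRX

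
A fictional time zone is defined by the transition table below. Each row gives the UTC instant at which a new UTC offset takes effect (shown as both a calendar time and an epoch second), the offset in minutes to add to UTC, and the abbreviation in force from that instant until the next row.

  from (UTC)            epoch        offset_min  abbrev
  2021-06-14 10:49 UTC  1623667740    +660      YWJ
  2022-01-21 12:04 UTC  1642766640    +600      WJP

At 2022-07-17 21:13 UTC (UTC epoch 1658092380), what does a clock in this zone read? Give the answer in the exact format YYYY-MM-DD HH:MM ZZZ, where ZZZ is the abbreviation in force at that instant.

Query: 2022-07-17 21:13 UTC
Rule 2/2 (WJP, +10:00): 2022-01-21 12:04 UTC ≤ query < +∞
21·60 + 13 + 600 = 1873 min
1873 = 1·1440 + 433; 433 = 7·60 + 13 → 07:13, 2022-07-17 + 1 day = 2022-07-18
→ 2022-07-18 07:13 WJP

2022-07-18 07:13 WJP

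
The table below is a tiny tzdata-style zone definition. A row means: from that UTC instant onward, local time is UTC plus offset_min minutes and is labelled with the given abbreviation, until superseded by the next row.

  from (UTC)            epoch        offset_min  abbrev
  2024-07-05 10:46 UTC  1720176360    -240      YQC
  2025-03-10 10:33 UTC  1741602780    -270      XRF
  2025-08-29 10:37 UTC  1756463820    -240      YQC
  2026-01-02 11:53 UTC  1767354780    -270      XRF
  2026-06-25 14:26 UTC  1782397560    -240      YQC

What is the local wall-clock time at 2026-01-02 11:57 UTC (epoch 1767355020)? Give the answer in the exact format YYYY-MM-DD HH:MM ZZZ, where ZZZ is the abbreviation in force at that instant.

Query: 2026-01-02 11:57 UTC
Rule 4/5 (XRF, -04:30): 2026-01-02 11:53 UTC ≤ query < 2026-06-25 14:26 UTC
11·60 + 57 - 270 = 447 min
447 = 0·1440 + 447; 447 = 7·60 + 27 → 07:27, same day
→ 2026-01-02 07:27 XRF

2026-01-02 07:27 XRF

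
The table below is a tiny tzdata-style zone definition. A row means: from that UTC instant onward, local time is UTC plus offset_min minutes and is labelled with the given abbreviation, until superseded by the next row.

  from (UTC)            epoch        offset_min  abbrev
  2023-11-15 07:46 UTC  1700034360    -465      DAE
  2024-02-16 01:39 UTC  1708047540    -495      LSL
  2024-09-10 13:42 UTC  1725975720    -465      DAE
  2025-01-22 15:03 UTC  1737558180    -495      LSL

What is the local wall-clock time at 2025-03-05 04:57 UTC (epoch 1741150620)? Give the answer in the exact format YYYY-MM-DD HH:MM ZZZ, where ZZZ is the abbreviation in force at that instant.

Query: 2025-03-05 04:57 UTC
Rule 4/4 (LSL, -08:15): 2025-01-22 15:03 UTC ≤ query < +∞
4·60 + 57 - 495 = -198 min
-198 = -1·1440 + 1242; 1242 = 20·60 + 42 → 20:42, 2025-03-05 - 1 day = 2025-03-04
→ 2025-03-04 20:42 LSL

2025-03-04 20:42 LSL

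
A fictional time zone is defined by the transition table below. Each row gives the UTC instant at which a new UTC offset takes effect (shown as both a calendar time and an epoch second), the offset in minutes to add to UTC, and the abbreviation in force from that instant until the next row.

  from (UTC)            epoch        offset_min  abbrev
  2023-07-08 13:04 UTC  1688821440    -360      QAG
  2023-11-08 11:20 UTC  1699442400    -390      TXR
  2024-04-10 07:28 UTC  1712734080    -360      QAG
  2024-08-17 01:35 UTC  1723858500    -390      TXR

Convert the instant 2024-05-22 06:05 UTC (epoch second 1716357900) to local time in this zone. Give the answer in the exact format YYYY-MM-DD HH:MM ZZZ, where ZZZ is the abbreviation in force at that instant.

Query: 2024-05-22 06:05 UTC
Rule 3/4 (QAG, -06:00): 2024-04-10 07:28 UTC ≤ query < 2024-08-17 01:35 UTC
6·60 + 5 - 360 = 5 min
5 = 0·1440 + 5; 5 = 0·60 + 5 → 00:05, same day
→ 2024-05-22 00:05 QAG

2024-05-22 00:05 QAG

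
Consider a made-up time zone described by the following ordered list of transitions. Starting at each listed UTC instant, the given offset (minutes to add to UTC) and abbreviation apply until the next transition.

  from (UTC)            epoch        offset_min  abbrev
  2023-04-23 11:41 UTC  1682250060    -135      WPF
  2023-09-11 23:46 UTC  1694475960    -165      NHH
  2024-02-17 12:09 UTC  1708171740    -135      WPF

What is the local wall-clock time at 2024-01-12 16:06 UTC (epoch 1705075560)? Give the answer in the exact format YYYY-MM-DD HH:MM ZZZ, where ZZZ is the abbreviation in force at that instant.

2024-01-12 13:21 NHH

Query: 2024-01-12 16:06 UTC
Rule 2/3 (NHH, -02:45): 2023-09-11 23:46 UTC ≤ query < 2024-02-17 12:09 UTC
16·60 + 6 - 165 = 801 min
801 = 0·1440 + 801; 801 = 13·60 + 21 → 13:21, same day
→ 2024-01-12 13:21 NHH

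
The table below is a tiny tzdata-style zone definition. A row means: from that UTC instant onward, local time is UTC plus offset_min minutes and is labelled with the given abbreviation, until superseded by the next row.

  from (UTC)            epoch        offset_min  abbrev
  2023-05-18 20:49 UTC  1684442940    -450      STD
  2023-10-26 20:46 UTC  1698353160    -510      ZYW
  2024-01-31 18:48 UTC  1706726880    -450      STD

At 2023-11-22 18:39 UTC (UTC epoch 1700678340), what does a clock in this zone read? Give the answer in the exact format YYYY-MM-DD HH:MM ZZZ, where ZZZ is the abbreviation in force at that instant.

2023-11-22 10:09 ZYW

Query: 2023-11-22 18:39 UTC
Rule 2/3 (ZYW, -08:30): 2023-10-26 20:46 UTC ≤ query < 2024-01-31 18:48 UTC
18·60 + 39 - 510 = 609 min
609 = 0·1440 + 609; 609 = 10·60 + 9 → 10:09, same day
→ 2023-11-22 10:09 ZYW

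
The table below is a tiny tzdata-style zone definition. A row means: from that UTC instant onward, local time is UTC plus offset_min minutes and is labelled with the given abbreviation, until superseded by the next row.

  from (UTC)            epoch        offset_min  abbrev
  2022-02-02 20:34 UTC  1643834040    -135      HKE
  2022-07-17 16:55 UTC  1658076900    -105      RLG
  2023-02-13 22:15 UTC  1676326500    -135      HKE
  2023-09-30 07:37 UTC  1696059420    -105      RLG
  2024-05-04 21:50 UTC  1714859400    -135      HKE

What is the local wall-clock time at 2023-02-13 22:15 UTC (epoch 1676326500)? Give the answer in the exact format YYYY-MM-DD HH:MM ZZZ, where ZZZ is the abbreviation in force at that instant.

2023-02-13 20:00 HKE

Query: 2023-02-13 22:15 UTC
Rule 3/5 (HKE, -02:15): 2023-02-13 22:15 UTC ≤ query < 2023-09-30 07:37 UTC
22·60 + 15 - 135 = 1200 min
1200 = 0·1440 + 1200; 1200 = 20·60 + 0 → 20:00, same day
→ 2023-02-13 20:00 HKE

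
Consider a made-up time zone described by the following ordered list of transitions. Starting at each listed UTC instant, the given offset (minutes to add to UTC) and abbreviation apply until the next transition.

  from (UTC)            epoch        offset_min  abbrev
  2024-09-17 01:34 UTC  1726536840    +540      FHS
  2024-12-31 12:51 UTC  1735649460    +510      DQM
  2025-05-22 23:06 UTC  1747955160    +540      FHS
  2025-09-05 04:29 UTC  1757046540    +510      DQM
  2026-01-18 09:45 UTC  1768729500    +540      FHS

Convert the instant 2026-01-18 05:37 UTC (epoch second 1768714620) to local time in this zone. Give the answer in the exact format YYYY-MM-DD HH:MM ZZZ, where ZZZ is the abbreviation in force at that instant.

Query: 2026-01-18 05:37 UTC
Rule 4/5 (DQM, +08:30): 2025-09-05 04:29 UTC ≤ query < 2026-01-18 09:45 UTC
5·60 + 37 + 510 = 847 min
847 = 0·1440 + 847; 847 = 14·60 + 7 → 14:07, same day
→ 2026-01-18 14:07 DQM

2026-01-18 14:07 DQM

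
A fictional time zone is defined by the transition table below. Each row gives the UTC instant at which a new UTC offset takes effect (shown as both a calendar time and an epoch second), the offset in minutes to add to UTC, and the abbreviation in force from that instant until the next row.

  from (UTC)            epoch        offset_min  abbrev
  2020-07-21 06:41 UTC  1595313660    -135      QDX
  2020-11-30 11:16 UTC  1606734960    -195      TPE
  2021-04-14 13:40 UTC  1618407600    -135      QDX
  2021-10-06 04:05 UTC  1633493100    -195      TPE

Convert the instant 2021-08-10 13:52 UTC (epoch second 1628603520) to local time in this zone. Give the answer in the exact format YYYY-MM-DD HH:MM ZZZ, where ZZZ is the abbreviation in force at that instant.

Query: 2021-08-10 13:52 UTC
Rule 3/4 (QDX, -02:15): 2021-04-14 13:40 UTC ≤ query < 2021-10-06 04:05 UTC
13·60 + 52 - 135 = 697 min
697 = 0·1440 + 697; 697 = 11·60 + 37 → 11:37, same day
→ 2021-08-10 11:37 QDX

2021-08-10 11:37 QDX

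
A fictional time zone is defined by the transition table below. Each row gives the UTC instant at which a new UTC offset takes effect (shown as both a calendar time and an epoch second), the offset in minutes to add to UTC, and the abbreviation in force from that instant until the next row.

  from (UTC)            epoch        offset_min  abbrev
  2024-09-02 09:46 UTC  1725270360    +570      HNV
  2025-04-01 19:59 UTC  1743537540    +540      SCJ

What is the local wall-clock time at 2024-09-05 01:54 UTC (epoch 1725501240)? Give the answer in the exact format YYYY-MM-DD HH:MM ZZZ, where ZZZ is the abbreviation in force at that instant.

Query: 2024-09-05 01:54 UTC
Rule 1/2 (HNV, +09:30): 2024-09-02 09:46 UTC ≤ query < 2025-04-01 19:59 UTC
1·60 + 54 + 570 = 684 min
684 = 0·1440 + 684; 684 = 11·60 + 24 → 11:24, same day
→ 2024-09-05 11:24 HNV

2024-09-05 11:24 HNV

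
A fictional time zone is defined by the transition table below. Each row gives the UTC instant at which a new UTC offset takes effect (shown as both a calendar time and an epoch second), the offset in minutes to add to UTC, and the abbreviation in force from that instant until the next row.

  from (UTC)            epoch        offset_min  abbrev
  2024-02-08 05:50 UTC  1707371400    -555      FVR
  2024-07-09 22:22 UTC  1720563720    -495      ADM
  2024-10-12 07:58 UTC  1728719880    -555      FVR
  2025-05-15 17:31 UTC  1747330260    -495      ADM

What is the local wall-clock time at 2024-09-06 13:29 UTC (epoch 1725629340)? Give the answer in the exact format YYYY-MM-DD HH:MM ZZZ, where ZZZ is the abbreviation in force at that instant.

2024-09-06 05:14 ADM

Query: 2024-09-06 13:29 UTC
Rule 2/4 (ADM, -08:15): 2024-07-09 22:22 UTC ≤ query < 2024-10-12 07:58 UTC
13·60 + 29 - 495 = 314 min
314 = 0·1440 + 314; 314 = 5·60 + 14 → 05:14, same day
→ 2024-09-06 05:14 ADM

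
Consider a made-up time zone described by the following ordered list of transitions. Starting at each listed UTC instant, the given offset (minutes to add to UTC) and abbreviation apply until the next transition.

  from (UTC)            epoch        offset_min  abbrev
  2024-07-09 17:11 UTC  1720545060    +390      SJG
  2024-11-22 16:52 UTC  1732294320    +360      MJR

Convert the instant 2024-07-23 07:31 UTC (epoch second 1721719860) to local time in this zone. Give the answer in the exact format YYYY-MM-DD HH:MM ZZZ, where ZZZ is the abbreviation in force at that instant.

2024-07-23 14:01 SJG

Query: 2024-07-23 07:31 UTC
Rule 1/2 (SJG, +06:30): 2024-07-09 17:11 UTC ≤ query < 2024-11-22 16:52 UTC
7·60 + 31 + 390 = 841 min
841 = 0·1440 + 841; 841 = 14·60 + 1 → 14:01, same day
→ 2024-07-23 14:01 SJG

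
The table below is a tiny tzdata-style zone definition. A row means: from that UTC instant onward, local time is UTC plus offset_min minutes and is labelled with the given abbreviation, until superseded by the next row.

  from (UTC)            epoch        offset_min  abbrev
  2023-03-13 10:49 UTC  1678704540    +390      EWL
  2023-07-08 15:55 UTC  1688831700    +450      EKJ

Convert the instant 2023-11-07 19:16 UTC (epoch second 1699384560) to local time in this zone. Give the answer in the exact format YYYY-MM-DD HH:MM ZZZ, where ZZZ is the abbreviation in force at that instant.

Query: 2023-11-07 19:16 UTC
Rule 2/2 (EKJ, +07:30): 2023-07-08 15:55 UTC ≤ query < +∞
19·60 + 16 + 450 = 1606 min
1606 = 1·1440 + 166; 166 = 2·60 + 46 → 02:46, 2023-11-07 + 1 day = 2023-11-08
→ 2023-11-08 02:46 EKJ

2023-11-08 02:46 EKJ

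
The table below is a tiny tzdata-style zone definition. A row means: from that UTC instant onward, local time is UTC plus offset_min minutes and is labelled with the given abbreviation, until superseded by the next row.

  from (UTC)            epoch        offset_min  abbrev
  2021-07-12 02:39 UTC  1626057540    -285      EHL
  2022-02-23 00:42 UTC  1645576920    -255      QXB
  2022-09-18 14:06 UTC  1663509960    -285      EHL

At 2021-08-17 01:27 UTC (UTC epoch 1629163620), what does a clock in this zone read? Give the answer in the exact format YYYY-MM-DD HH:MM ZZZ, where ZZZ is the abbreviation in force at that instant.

Query: 2021-08-17 01:27 UTC
Rule 1/3 (EHL, -04:45): 2021-07-12 02:39 UTC ≤ query < 2022-02-23 00:42 UTC
1·60 + 27 - 285 = -198 min
-198 = -1·1440 + 1242; 1242 = 20·60 + 42 → 20:42, 2021-08-17 - 1 day = 2021-08-16
→ 2021-08-16 20:42 EHL

2021-08-16 20:42 EHL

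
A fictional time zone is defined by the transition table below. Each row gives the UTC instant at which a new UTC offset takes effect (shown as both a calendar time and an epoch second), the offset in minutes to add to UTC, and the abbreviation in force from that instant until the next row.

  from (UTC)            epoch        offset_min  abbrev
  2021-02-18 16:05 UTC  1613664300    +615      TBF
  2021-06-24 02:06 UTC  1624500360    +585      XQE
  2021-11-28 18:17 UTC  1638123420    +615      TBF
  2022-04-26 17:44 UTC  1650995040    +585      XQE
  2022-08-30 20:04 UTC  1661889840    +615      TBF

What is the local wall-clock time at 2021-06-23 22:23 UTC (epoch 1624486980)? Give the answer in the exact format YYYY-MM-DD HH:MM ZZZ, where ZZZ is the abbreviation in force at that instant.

2021-06-24 08:38 TBF

Query: 2021-06-23 22:23 UTC
Rule 1/5 (TBF, +10:15): 2021-02-18 16:05 UTC ≤ query < 2021-06-24 02:06 UTC
22·60 + 23 + 615 = 1958 min
1958 = 1·1440 + 518; 518 = 8·60 + 38 → 08:38, 2021-06-23 + 1 day = 2021-06-24
→ 2021-06-24 08:38 TBF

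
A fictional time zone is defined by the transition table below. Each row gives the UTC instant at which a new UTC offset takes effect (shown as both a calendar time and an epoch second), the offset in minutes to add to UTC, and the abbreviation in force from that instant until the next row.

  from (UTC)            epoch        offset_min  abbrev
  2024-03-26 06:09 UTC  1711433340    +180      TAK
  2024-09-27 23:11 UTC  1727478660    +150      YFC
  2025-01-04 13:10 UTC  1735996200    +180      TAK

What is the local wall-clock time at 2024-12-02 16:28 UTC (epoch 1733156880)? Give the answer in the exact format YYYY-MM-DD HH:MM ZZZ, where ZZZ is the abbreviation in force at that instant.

2024-12-02 18:58 YFC

Query: 2024-12-02 16:28 UTC
Rule 2/3 (YFC, +02:30): 2024-09-27 23:11 UTC ≤ query < 2025-01-04 13:10 UTC
16·60 + 28 + 150 = 1138 min
1138 = 0·1440 + 1138; 1138 = 18·60 + 58 → 18:58, same day
→ 2024-12-02 18:58 YFC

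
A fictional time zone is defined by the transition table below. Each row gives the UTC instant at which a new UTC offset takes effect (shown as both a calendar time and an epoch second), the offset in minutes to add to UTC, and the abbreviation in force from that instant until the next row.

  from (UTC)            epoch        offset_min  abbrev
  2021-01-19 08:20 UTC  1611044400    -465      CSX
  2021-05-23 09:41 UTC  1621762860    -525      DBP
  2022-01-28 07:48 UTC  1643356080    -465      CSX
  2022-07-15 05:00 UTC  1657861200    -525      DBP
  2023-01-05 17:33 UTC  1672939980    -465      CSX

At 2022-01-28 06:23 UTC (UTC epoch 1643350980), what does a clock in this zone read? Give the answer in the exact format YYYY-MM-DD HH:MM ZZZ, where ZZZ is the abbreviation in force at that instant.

2022-01-27 21:38 DBP

Query: 2022-01-28 06:23 UTC
Rule 2/5 (DBP, -08:45): 2021-05-23 09:41 UTC ≤ query < 2022-01-28 07:48 UTC
6·60 + 23 - 525 = -142 min
-142 = -1·1440 + 1298; 1298 = 21·60 + 38 → 21:38, 2022-01-28 - 1 day = 2022-01-27
→ 2022-01-27 21:38 DBP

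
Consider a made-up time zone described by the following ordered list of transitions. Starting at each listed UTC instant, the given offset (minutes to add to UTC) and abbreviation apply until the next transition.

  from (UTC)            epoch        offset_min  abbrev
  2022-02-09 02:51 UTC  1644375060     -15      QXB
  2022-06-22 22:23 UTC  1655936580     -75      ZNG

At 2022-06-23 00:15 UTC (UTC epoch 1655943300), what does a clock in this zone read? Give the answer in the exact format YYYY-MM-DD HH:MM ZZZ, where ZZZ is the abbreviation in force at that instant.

Query: 2022-06-23 00:15 UTC
Rule 2/2 (ZNG, -01:15): 2022-06-22 22:23 UTC ≤ query < +∞
0·60 + 15 - 75 = -60 min
-60 = -1·1440 + 1380; 1380 = 23·60 + 0 → 23:00, 2022-06-23 - 1 day = 2022-06-22
→ 2022-06-22 23:00 ZNG

2022-06-22 23:00 ZNG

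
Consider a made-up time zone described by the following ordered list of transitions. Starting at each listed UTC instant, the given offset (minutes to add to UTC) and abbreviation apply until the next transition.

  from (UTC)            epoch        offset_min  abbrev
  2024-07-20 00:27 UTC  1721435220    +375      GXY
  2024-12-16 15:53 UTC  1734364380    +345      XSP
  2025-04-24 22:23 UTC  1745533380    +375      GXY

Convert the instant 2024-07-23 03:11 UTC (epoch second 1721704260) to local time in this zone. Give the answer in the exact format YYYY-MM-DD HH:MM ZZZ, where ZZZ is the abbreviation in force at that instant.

2024-07-23 09:26 GXY

Query: 2024-07-23 03:11 UTC
Rule 1/3 (GXY, +06:15): 2024-07-20 00:27 UTC ≤ query < 2024-12-16 15:53 UTC
3·60 + 11 + 375 = 566 min
566 = 0·1440 + 566; 566 = 9·60 + 26 → 09:26, same day
→ 2024-07-23 09:26 GXY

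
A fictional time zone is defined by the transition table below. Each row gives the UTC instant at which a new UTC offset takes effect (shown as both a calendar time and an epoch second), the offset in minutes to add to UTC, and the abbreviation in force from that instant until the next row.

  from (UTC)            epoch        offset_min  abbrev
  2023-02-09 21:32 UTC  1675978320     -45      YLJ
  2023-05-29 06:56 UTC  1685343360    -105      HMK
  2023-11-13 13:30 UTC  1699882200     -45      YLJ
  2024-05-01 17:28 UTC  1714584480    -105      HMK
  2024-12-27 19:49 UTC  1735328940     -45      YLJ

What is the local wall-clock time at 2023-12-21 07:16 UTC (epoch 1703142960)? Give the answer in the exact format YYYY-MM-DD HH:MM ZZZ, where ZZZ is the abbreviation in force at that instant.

2023-12-21 06:31 YLJ

Query: 2023-12-21 07:16 UTC
Rule 3/5 (YLJ, -00:45): 2023-11-13 13:30 UTC ≤ query < 2024-05-01 17:28 UTC
7·60 + 16 - 45 = 391 min
391 = 0·1440 + 391; 391 = 6·60 + 31 → 06:31, same day
→ 2023-12-21 06:31 YLJ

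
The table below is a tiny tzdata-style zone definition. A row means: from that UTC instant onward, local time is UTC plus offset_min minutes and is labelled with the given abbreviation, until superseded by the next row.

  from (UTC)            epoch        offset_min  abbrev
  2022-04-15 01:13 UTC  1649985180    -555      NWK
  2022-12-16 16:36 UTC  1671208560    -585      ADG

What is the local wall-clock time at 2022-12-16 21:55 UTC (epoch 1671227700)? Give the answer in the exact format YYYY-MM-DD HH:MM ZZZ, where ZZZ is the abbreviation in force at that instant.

2022-12-16 12:10 ADG

Query: 2022-12-16 21:55 UTC
Rule 2/2 (ADG, -09:45): 2022-12-16 16:36 UTC ≤ query < +∞
21·60 + 55 - 585 = 730 min
730 = 0·1440 + 730; 730 = 12·60 + 10 → 12:10, same day
→ 2022-12-16 12:10 ADG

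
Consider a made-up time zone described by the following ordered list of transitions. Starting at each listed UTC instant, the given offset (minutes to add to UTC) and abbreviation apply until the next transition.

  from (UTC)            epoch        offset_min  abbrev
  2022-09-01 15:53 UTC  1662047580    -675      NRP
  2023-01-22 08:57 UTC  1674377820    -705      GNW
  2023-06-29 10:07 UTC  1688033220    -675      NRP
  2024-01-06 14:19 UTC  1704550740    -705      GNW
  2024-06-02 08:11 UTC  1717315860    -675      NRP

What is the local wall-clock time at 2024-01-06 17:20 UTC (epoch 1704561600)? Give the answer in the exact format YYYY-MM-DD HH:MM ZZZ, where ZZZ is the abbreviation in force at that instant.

2024-01-06 05:35 GNW

Query: 2024-01-06 17:20 UTC
Rule 4/5 (GNW, -11:45): 2024-01-06 14:19 UTC ≤ query < 2024-06-02 08:11 UTC
17·60 + 20 - 705 = 335 min
335 = 0·1440 + 335; 335 = 5·60 + 35 → 05:35, same day
→ 2024-01-06 05:35 GNW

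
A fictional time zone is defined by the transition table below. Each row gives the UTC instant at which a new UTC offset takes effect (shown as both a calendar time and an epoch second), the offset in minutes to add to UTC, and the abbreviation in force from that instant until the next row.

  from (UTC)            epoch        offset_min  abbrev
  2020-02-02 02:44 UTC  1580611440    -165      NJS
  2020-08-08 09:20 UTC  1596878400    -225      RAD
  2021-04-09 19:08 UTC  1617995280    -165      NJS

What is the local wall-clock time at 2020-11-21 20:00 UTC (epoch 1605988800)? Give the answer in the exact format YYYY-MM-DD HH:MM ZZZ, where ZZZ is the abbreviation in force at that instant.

Query: 2020-11-21 20:00 UTC
Rule 2/3 (RAD, -03:45): 2020-08-08 09:20 UTC ≤ query < 2021-04-09 19:08 UTC
20·60 + 0 - 225 = 975 min
975 = 0·1440 + 975; 975 = 16·60 + 15 → 16:15, same day
→ 2020-11-21 16:15 RAD

2020-11-21 16:15 RAD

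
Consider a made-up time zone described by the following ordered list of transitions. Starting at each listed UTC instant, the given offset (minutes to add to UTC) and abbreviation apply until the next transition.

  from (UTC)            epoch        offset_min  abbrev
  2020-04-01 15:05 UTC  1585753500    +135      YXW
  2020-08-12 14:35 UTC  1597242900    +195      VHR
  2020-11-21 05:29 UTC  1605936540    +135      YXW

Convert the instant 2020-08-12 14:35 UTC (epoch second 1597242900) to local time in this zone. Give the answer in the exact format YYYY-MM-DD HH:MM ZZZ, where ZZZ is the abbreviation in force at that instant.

Query: 2020-08-12 14:35 UTC
Rule 2/3 (VHR, +03:15): 2020-08-12 14:35 UTC ≤ query < 2020-11-21 05:29 UTC
14·60 + 35 + 195 = 1070 min
1070 = 0·1440 + 1070; 1070 = 17·60 + 50 → 17:50, same day
→ 2020-08-12 17:50 VHR

2020-08-12 17:50 VHR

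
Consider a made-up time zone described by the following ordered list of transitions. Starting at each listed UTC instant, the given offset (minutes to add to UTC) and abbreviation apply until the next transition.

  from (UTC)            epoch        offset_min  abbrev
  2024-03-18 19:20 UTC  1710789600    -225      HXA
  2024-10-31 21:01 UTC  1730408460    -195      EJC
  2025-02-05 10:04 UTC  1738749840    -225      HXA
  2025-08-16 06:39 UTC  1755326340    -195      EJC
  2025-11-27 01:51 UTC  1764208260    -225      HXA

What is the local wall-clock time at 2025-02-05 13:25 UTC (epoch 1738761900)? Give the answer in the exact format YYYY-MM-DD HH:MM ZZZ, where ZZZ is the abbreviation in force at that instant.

2025-02-05 09:40 HXA

Query: 2025-02-05 13:25 UTC
Rule 3/5 (HXA, -03:45): 2025-02-05 10:04 UTC ≤ query < 2025-08-16 06:39 UTC
13·60 + 25 - 225 = 580 min
580 = 0·1440 + 580; 580 = 9·60 + 40 → 09:40, same day
→ 2025-02-05 09:40 HXA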